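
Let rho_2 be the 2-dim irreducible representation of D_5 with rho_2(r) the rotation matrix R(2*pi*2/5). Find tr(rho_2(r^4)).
chi_{rho_2}(r^4) = 2*cos(2*pi*2*4/5) = -sqrt(5)/2 - 1/2

Working: rho_2(r^4) is rotation by angle 2*pi*2*4/5, whose trace is 2*cos(2*pi*2*4/5) = -sqrt(5)/2 - 1/2.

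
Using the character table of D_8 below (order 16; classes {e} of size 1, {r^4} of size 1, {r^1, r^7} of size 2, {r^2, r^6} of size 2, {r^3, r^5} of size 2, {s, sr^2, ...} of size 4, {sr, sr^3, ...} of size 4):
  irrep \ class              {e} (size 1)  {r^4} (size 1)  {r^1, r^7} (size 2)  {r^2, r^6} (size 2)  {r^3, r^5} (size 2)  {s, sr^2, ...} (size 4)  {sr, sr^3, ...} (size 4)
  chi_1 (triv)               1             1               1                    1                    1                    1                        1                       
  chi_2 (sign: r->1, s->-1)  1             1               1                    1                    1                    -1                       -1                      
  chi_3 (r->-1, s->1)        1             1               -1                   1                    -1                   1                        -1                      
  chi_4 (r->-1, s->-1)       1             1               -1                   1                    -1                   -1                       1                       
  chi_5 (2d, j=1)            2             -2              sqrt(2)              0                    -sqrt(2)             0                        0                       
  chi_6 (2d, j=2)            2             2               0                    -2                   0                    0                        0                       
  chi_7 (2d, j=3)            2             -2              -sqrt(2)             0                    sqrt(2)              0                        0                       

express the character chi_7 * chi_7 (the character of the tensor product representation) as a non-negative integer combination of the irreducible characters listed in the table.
chi_7 tensor chi_7 = chi_1 + chi_2 + chi_6 (all other irreducibles have multiplicity 0).

Why: The character of a tensor product is the pointwise product (chi_7 * chi_7)(C) = chi_7(C) * chi_7(C):
  {e}: (2)*(2), {r^4}: (-2)*(-2), {r^1, r^7}: (-sqrt(2))*(-sqrt(2)), {r^2, r^6}: (0)*(0), {r^3, r^5}: (sqrt(2))*(sqrt(2)), {s, sr^2, ...}: (0)*(0), {sr, sr^3, ...}: (0)*(0)
so (chi_7 * chi_7) takes values
  {e} -> 4, {r^4} -> 4, {r^1, r^7} -> 2, {r^2, r^6} -> 0, {r^3, r^5} -> 2, {s, sr^2, ...} -> 0, {sr, sr^3, ...} -> 0.
Now take the inner product of this character with each irreducible chi from the table, <chi_7*chi_7, chi> = (1/16) sum_C |C| (chi_7*chi_7)(C) conj(chi(C)):
  <chi_7*chi_7, chi_1> = (1/16)[1*(4)*conj(1) + 1*(4)*conj(1) + 2*(2)*conj(1) + 2*(0)*conj(1) + 2*(2)*conj(1) + 4*(0)*conj(1) + 4*(0)*conj(1)]
      = (1/16)[(4) + (4) + (4) + (0) + (4) + (0) + (0)] = 16/16 = 1
  <chi_7*chi_7, chi_2> = (1/16)[1*(4)*conj(1) + 1*(4)*conj(1) + 2*(2)*conj(1) + 2*(0)*conj(1) + 2*(2)*conj(1) + 4*(0)*conj(-1) + 4*(0)*conj(-1)]
      = (1/16)[(4) + (4) + (4) + (0) + (4) + (0) + (0)] = 16/16 = 1
  <chi_7*chi_7, chi_3> = (1/16)[1*(4)*conj(1) + 1*(4)*conj(1) + 2*(2)*conj(-1) + 2*(0)*conj(1) + 2*(2)*conj(-1) + 4*(0)*conj(1) + 4*(0)*conj(-1)]
      = (1/16)[(4) + (4) + (-4) + (0) + (-4) + (0) + (0)] = 0/16 = 0
  <chi_7*chi_7, chi_4> = (1/16)[1*(4)*conj(1) + 1*(4)*conj(1) + 2*(2)*conj(-1) + 2*(0)*conj(1) + 2*(2)*conj(-1) + 4*(0)*conj(-1) + 4*(0)*conj(1)]
      = (1/16)[(4) + (4) + (-4) + (0) + (-4) + (0) + (0)] = 0/16 = 0
  <chi_7*chi_7, chi_5> = (1/16)[1*(4)*conj(2) + 1*(4)*conj(-2) + 2*(2)*conj(sqrt(2)) + 2*(0)*conj(0) + 2*(2)*conj(-sqrt(2)) + 4*(0)*conj(0) + 4*(0)*conj(0)]
      = (1/16)[(8) + (-8) + (4*sqrt(2)) + (0) + (-4*sqrt(2)) + (0) + (0)] = 0/16 = 0
  <chi_7*chi_7, chi_6> = (1/16)[1*(4)*conj(2) + 1*(4)*conj(2) + 2*(2)*conj(0) + 2*(0)*conj(-2) + 2*(2)*conj(0) + 4*(0)*conj(0) + 4*(0)*conj(0)]
      = (1/16)[(8) + (8) + (0) + (0) + (0) + (0) + (0)] = 16/16 = 1
  <chi_7*chi_7, chi_7> = (1/16)[1*(4)*conj(2) + 1*(4)*conj(-2) + 2*(2)*conj(-sqrt(2)) + 2*(0)*conj(0) + 2*(2)*conj(sqrt(2)) + 4*(0)*conj(0) + 4*(0)*conj(0)]
      = (1/16)[(8) + (-8) + (-4*sqrt(2)) + (0) + (4*sqrt(2)) + (0) + (0)] = 0/16 = 0
Hence the multiplicities are chi_1: 1, chi_2: 1, chi_6: 1. Dimension check: dim(chi_7)*dim(chi_7) = 2*2 = 4 and sum (mult * dim) = 1*1 + 1*1 + 1*2 = 4.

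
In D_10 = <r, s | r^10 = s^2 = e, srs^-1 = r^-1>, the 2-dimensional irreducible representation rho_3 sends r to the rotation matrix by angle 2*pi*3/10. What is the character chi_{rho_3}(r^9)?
chi_{rho_3}(r^9) = 2*cos(2*pi*3*9/10) = 1/2 - sqrt(5)/2

Working: rho_3(r^9) is rotation by angle 2*pi*3*9/10, whose trace is 2*cos(2*pi*3*9/10) = 1/2 - sqrt(5)/2.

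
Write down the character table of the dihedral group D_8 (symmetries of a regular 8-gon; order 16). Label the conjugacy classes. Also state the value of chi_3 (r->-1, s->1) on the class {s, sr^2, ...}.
Conjugacy classes: {e} of size 1, {r^4} of size 1, {r^1, r^7} of size 2, {r^2, r^6} of size 2, {r^3, r^5} of size 2, {s, sr^2, ...} of size 4, {sr, sr^3, ...} of size 4.
Character table:
  irrep \ class              {e} (size 1)  {r^4} (size 1)  {r^1, r^7} (size 2)  {r^2, r^6} (size 2)  {r^3, r^5} (size 2)  {s, sr^2, ...} (size 4)  {sr, sr^3, ...} (size 4)
  chi_1 (triv)               1             1               1                    1                    1                    1                        1                       
  chi_2 (sign: r->1, s->-1)  1             1               1                    1                    1                    -1                       -1                      
  chi_3 (r->-1, s->1)        1             1               -1                   1                    -1                   1                        -1                      
  chi_4 (r->-1, s->-1)       1             1               -1                   1                    -1                   -1                       1                       
  chi_5 (2d, j=1)            2             -2              sqrt(2)              0                    -sqrt(2)             0                        0                       
  chi_6 (2d, j=2)            2             2               0                    -2                   0                    0                        0                       
  chi_7 (2d, j=3)            2             -2              -sqrt(2)             0                    sqrt(2)              0                        0                       

Spot check: chi_3 (r->-1, s->1) on {s, sr^2, ...} = 1.

Argument: D_8 has order 2*8 = 16 with 7 conjugacy classes, hence 7 irreducibles. Sum of squared dims 1 + 1 + 1 + 1 + 4 + 4 + 4 = 16 = |G|. Linear characters come from the abelianisation; the 2-dimensional irreps have character r^k -> 2*cos(2*pi*j*k/8), reflections -> 0.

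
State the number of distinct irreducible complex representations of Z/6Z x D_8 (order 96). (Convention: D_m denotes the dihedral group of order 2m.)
42

Justification: The number of irreducible complex representations of a finite group equals its number of conjugacy classes. For a direct product, #classes(G x H) = #classes(G) * #classes(H). Z/6Z has 6 classes (abelian), D_8 has 7 classes, so 6 * 7 = 42, so Z/6Z x D_8 (order 96) has exactly 42 irreducible complex representations.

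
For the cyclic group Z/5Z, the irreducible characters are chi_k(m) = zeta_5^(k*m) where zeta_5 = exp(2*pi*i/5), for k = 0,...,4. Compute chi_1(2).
chi_1(2) = zeta_5^2 = exp(4*I*pi/5)

Details: chi_1(2) = zeta_5^(1*2) = zeta_5^2. Since zeta_5^5 = 1, this equals zeta_5^2 = exp(2*pi*i*2/5) = exp(4*I*pi/5).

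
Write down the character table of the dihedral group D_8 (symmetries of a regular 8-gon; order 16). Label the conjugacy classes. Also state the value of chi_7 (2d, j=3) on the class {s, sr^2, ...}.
Conjugacy classes: {e} of size 1, {r^4} of size 1, {r^1, r^7} of size 2, {r^2, r^6} of size 2, {r^3, r^5} of size 2, {s, sr^2, ...} of size 4, {sr, sr^3, ...} of size 4.
Character table:
  irrep \ class              {e} (size 1)  {r^4} (size 1)  {r^1, r^7} (size 2)  {r^2, r^6} (size 2)  {r^3, r^5} (size 2)  {s, sr^2, ...} (size 4)  {sr, sr^3, ...} (size 4)
  chi_1 (triv)               1             1               1                    1                    1                    1                        1                       
  chi_2 (sign: r->1, s->-1)  1             1               1                    1                    1                    -1                       -1                      
  chi_3 (r->-1, s->1)        1             1               -1                   1                    -1                   1                        -1                      
  chi_4 (r->-1, s->-1)       1             1               -1                   1                    -1                   -1                       1                       
  chi_5 (2d, j=1)            2             -2              sqrt(2)              0                    -sqrt(2)             0                        0                       
  chi_6 (2d, j=2)            2             2               0                    -2                   0                    0                        0                       
  chi_7 (2d, j=3)            2             -2              -sqrt(2)             0                    sqrt(2)              0                        0                       

Spot check: chi_7 (2d, j=3) on {s, sr^2, ...} = 0.

Reasoning: D_8 has order 2*8 = 16 with 7 conjugacy classes, hence 7 irreducibles. Sum of squared dims 1 + 1 + 1 + 1 + 4 + 4 + 4 = 16 = |G|. Linear characters come from the abelianisation; the 2-dimensional irreps have character r^k -> 2*cos(2*pi*j*k/8), reflections -> 0.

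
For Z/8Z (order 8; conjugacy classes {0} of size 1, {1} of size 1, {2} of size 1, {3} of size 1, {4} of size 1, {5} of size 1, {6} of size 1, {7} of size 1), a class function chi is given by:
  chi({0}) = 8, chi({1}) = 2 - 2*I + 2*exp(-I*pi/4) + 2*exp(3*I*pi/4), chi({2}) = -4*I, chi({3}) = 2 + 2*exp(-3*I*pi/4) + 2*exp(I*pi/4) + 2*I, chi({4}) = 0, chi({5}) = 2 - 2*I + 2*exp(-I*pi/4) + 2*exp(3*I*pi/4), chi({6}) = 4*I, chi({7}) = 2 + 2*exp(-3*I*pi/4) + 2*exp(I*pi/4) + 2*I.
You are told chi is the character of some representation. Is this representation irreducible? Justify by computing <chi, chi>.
Not irreducible (reducible): <chi, chi> = 16 > 1.

Details: <chi, chi> = (1/|G|) sum_C |C| * |chi(C)|^2 = (1/8)[1*|8|^2 + 1*|2 - 2*I + 2*exp(-I*pi/4) + 2*exp(3*I*pi/4)|^2 + 1*|-4*I|^2 + 1*|2 + 2*exp(-3*I*pi/4) + 2*exp(I*pi/4) + 2*I|^2 + 1*|0|^2 + 1*|2 - 2*I + 2*exp(-I*pi/4) + 2*exp(3*I*pi/4)|^2 + 1*|4*I|^2 + 1*|2 + 2*exp(-3*I*pi/4) + 2*exp(I*pi/4) + 2*I|^2]
  = (1/8)[(64) + (8) + (16) + (8) + (0) + (8) + (16) + (8)] = 128/8 = 16.
(Exp terms are combined using exp(i*s)*conj(exp(i*t)) = exp(i*(s-t)), and sums of them are collapsed using the identity that for every m > 1 the m distinct m-th roots of unity sum to 0, e.g. 1 + exp(2*I*pi/3) + exp(-2*I*pi/3) = 0.)
A character is irreducible iff <chi, chi> = 1, so this representation is reducible.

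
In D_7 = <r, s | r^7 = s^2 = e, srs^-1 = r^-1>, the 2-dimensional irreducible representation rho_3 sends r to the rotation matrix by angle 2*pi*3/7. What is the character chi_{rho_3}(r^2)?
chi_{rho_3}(r^2) = 2*cos(2*pi*3*2/7) = 2*cos(2*pi/7)

Proof sketch: rho_3(r^2) is rotation by angle 2*pi*3*2/7, whose trace is 2*cos(2*pi*3*2/7) = 2*cos(2*pi/7).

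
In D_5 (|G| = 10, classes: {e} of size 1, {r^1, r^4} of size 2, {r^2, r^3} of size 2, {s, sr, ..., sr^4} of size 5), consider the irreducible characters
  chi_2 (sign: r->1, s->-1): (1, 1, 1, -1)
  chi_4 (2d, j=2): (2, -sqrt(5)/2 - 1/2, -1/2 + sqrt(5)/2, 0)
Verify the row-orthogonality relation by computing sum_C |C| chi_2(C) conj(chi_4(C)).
Sum = 0; so <chi_2, chi_4> = 0 (distinct irreducibles are orthogonal).

Derivation: Compute term by term over conjugacy classes (|C| * chi_2(C) * conj(chi_4(C))):
  1*(1)*conj(2) + 2*(1)*conj(-sqrt(5)/2 - 1/2) + 2*(1)*conj(-1/2 + sqrt(5)/2) + 5*(-1)*conj(0)
  = (2) + (-sqrt(5) - 1) + (-1 + sqrt(5)) + (0)
  = 0.
Dividing by |G| = 10 gives 0/10 = 0, matching the row-orthogonality relation <chi_2, chi_4> = [chi_2 = chi_4].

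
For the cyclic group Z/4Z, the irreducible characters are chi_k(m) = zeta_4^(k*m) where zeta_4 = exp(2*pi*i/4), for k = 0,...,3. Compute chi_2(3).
chi_2(3) = zeta_4^6 = -1

Argument: chi_2(3) = zeta_4^(2*3) = zeta_4^6. Since zeta_4^4 = 1, this equals zeta_4^2 = exp(2*pi*i*2/4) = -1.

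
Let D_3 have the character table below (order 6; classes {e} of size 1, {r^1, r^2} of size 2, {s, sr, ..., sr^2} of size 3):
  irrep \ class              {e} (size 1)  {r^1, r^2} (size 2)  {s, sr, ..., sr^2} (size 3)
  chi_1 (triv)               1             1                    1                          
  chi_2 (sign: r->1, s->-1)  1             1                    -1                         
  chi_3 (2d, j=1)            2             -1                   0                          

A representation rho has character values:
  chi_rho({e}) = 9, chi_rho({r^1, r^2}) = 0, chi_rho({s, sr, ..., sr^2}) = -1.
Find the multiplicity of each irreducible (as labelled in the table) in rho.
Multiplicities: chi_1: 1, chi_2: 2, chi_3: 3.

Justification: Use <chi_rho, chi> = (1/|G|) sum_C |C| * chi_rho(C) * conj(chi(C)) with |G| = 6 for each irreducible chi in the table:
  <chi_rho, chi_1> = (1/6)[1*(9)*conj(1) + 2*(0)*conj(1) + 3*(-1)*conj(1)]
      = (1/6)[(9) + (0) + (-3)] = 6/6 = 1
  <chi_rho, chi_2> = (1/6)[1*(9)*conj(1) + 2*(0)*conj(1) + 3*(-1)*conj(-1)]
      = (1/6)[(9) + (0) + (3)] = 12/6 = 2
  <chi_rho, chi_3> = (1/6)[1*(9)*conj(2) + 2*(0)*conj(-1) + 3*(-1)*conj(0)]
      = (1/6)[(18) + (0) + (0)] = 18/6 = 3
Dimension check: dim(rho) = sum (mult * dim) = 1*1 + 2*1 + 3*2 = 9 = chi_rho(e) = 9.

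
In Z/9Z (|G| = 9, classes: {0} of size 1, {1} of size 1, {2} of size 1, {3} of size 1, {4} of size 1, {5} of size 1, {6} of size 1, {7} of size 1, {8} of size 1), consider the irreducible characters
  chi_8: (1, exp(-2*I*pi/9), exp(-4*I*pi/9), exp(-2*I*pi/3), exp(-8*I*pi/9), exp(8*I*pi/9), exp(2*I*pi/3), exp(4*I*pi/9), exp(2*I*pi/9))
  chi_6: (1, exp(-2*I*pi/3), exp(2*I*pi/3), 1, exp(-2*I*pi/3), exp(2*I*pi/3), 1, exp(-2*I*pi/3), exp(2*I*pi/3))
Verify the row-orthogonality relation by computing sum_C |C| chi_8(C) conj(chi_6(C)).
Sum = 0; so <chi_8, chi_6> = 0 (distinct irreducibles are orthogonal).

Working: Compute term by term over conjugacy classes (|C| * chi_8(C) * conj(chi_6(C))):
  1*(1)*conj(1) + 1*(exp(-2*I*pi/9))*conj(exp(-2*I*pi/3)) + 1*(exp(-4*I*pi/9))*conj(exp(2*I*pi/3)) + 1*(exp(-2*I*pi/3))*conj(1) + 1*(exp(-8*I*pi/9))*conj(exp(-2*I*pi/3)) + 1*(exp(8*I*pi/9))*conj(exp(2*I*pi/3)) + 1*(exp(2*I*pi/3))*conj(1) + 1*(exp(4*I*pi/9))*conj(exp(-2*I*pi/3)) + 1*(exp(2*I*pi/9))*conj(exp(2*I*pi/3))
  = (1) + (exp(4*I*pi/9)) + (exp(8*I*pi/9)) + (exp(-2*I*pi/3)) + (exp(-2*I*pi/9)) + (exp(2*I*pi/9)) + (exp(2*I*pi/3)) + (exp(-8*I*pi/9)) + (exp(-4*I*pi/9))
  = 0.
(Exp terms are combined using exp(i*s)*conj(exp(i*t)) = exp(i*(s-t)), and sums of them are collapsed using the identity that for every m > 1 the m distinct m-th roots of unity sum to 0, e.g. 1 + exp(2*I*pi/3) + exp(-2*I*pi/3) = 0.)
Dividing by |G| = 9 gives 0/9 = 0, matching the row-orthogonality relation <chi_8, chi_6> = [chi_8 = chi_6].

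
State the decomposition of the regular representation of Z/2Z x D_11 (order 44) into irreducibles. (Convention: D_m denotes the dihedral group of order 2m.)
Each irreducible V_i of dimension d_i appears with multiplicity d_i, i.e. rho_reg = (direct sum over all irreducibles V_i) d_i V_i. The irreducible dimensions for Z/2Z x D_11 are 1, 1, 1, 1, 2, 2, 2, 2, 2, 2, 2, 2, 2, 2: 4 irreducibles of dimension 1, each with multiplicity 1; 10 irreducibles of dimension 2, each with multiplicity 2. Total dimension 4*1*1 + 10*2*2 = 44 = |G|.

Proof sketch: General theorem: in the regular representation of a finite group G, each irreducible appears with multiplicity equal to its dimension. Check: dim(rho_reg) = sum d_i^2 = 1 + 1 + 1 + 1 + 4 + 4 + 4 + 4 + 4 + 4 + 4 + 4 + 4 + 4 = 44 = |G|.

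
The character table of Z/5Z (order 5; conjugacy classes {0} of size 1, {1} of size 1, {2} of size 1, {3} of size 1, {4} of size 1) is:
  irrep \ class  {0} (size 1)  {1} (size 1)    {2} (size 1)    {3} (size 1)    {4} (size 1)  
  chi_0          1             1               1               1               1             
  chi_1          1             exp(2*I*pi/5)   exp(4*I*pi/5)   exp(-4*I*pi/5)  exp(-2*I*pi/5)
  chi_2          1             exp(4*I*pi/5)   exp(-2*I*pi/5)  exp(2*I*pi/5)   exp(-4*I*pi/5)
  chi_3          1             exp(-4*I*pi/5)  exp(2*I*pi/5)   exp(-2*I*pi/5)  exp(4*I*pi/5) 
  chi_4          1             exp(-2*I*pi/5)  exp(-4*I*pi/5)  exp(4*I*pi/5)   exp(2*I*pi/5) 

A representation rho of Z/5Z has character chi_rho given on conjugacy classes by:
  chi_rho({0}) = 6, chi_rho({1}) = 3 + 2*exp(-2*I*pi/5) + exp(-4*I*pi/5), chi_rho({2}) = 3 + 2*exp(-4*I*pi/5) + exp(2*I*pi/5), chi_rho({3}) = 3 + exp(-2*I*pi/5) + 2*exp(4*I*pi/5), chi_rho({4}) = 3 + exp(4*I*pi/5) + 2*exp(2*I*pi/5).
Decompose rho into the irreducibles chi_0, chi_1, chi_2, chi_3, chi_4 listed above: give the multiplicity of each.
Multiplicities: chi_0: 3, chi_1: 0, chi_2: 0, chi_3: 1, chi_4: 2.

Derivation: Use <chi_rho, chi> = (1/|G|) sum_C |C| * chi_rho(C) * conj(chi(C)) with |G| = 5 for each irreducible chi in the table:
  <chi_rho, chi_0> = (1/5)[1*(6)*conj(1) + 1*(3 + 2*exp(-2*I*pi/5) + exp(-4*I*pi/5))*conj(1) + 1*(3 + 2*exp(-4*I*pi/5) + exp(2*I*pi/5))*conj(1) + 1*(3 + exp(-2*I*pi/5) + 2*exp(4*I*pi/5))*conj(1) + 1*(3 + exp(4*I*pi/5) + 2*exp(2*I*pi/5))*conj(1)]
      = (1/5)[(6) + (3 + 2*exp(-2*I*pi/5) + exp(-4*I*pi/5)) + (3 + 2*exp(-4*I*pi/5) + exp(2*I*pi/5)) + (3 + exp(-2*I*pi/5) + 2*exp(4*I*pi/5)) + (3 + exp(4*I*pi/5) + 2*exp(2*I*pi/5))] = 15/5 = 3
  <chi_rho, chi_1> = (1/5)[1*(6)*conj(1) + 1*(3 + 2*exp(-2*I*pi/5) + exp(-4*I*pi/5))*conj(exp(2*I*pi/5)) + 1*(3 + 2*exp(-4*I*pi/5) + exp(2*I*pi/5))*conj(exp(4*I*pi/5)) + 1*(3 + exp(-2*I*pi/5) + 2*exp(4*I*pi/5))*conj(exp(-4*I*pi/5)) + 1*(3 + exp(4*I*pi/5) + 2*exp(2*I*pi/5))*conj(exp(-2*I*pi/5))]
      = (1/5)[(6) + (3*exp(-2*I*pi/5) + 2*exp(-4*I*pi/5) + exp(4*I*pi/5)) + (3*exp(-4*I*pi/5) + exp(-2*I*pi/5) + 2*exp(2*I*pi/5)) + (2*exp(-2*I*pi/5) + exp(2*I*pi/5) + 3*exp(4*I*pi/5)) + (exp(-4*I*pi/5) + 2*exp(4*I*pi/5) + 3*exp(2*I*pi/5))] = 0/5 = 0
  <chi_rho, chi_2> = (1/5)[1*(6)*conj(1) + 1*(3 + 2*exp(-2*I*pi/5) + exp(-4*I*pi/5))*conj(exp(4*I*pi/5)) + 1*(3 + 2*exp(-4*I*pi/5) + exp(2*I*pi/5))*conj(exp(-2*I*pi/5)) + 1*(3 + exp(-2*I*pi/5) + 2*exp(4*I*pi/5))*conj(exp(2*I*pi/5)) + 1*(3 + exp(4*I*pi/5) + 2*exp(2*I*pi/5))*conj(exp(-4*I*pi/5))]
      = (1/5)[(6) + (3*exp(-4*I*pi/5) + exp(2*I*pi/5) + 2*exp(4*I*pi/5)) + (2*exp(-2*I*pi/5) + exp(4*I*pi/5) + 3*exp(2*I*pi/5)) + (3*exp(-2*I*pi/5) + exp(-4*I*pi/5) + 2*exp(2*I*pi/5)) + (2*exp(-4*I*pi/5) + exp(-2*I*pi/5) + 3*exp(4*I*pi/5))] = 0/5 = 0
  <chi_rho, chi_3> = (1/5)[1*(6)*conj(1) + 1*(3 + 2*exp(-2*I*pi/5) + exp(-4*I*pi/5))*conj(exp(-4*I*pi/5)) + 1*(3 + 2*exp(-4*I*pi/5) + exp(2*I*pi/5))*conj(exp(2*I*pi/5)) + 1*(3 + exp(-2*I*pi/5) + 2*exp(4*I*pi/5))*conj(exp(-2*I*pi/5)) + 1*(3 + exp(4*I*pi/5) + 2*exp(2*I*pi/5))*conj(exp(4*I*pi/5))]
      = (1/5)[(6) + (1 + 3*exp(4*I*pi/5) + 2*exp(2*I*pi/5)) + (1 + 3*exp(-2*I*pi/5) + 2*exp(4*I*pi/5)) + (1 + 2*exp(-4*I*pi/5) + 3*exp(2*I*pi/5)) + (1 + 2*exp(-2*I*pi/5) + 3*exp(-4*I*pi/5))] = 5/5 = 1
  <chi_rho, chi_4> = (1/5)[1*(6)*conj(1) + 1*(3 + 2*exp(-2*I*pi/5) + exp(-4*I*pi/5))*conj(exp(-2*I*pi/5)) + 1*(3 + 2*exp(-4*I*pi/5) + exp(2*I*pi/5))*conj(exp(-4*I*pi/5)) + 1*(3 + exp(-2*I*pi/5) + 2*exp(4*I*pi/5))*conj(exp(4*I*pi/5)) + 1*(3 + exp(4*I*pi/5) + 2*exp(2*I*pi/5))*conj(exp(2*I*pi/5))]
      = (1/5)[(6) + (2 + exp(-2*I*pi/5) + 3*exp(2*I*pi/5)) + (2 + exp(-4*I*pi/5) + 3*exp(4*I*pi/5)) + (2 + 3*exp(-4*I*pi/5) + exp(4*I*pi/5)) + (2 + 3*exp(-2*I*pi/5) + exp(2*I*pi/5))] = 10/5 = 2
(Exp terms are combined using exp(i*s)*conj(exp(i*t)) = exp(i*(s-t)), and sums of them are collapsed using the identity that for every m > 1 the m distinct m-th roots of unity sum to 0, e.g. 1 + exp(2*I*pi/3) + exp(-2*I*pi/3) = 0.)
Dimension check: dim(rho) = sum (mult * dim) = 3*1 + 0*1 + 0*1 + 1*1 + 2*1 = 6 = chi_rho(e) = 6.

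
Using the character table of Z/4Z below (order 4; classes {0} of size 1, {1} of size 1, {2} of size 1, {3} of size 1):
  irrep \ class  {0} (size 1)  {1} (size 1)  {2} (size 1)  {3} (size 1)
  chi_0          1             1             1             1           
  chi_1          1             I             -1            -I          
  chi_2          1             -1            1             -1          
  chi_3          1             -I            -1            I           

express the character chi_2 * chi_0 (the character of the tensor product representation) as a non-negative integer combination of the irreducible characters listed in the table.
chi_2 tensor chi_0 = chi_2 (all other irreducibles have multiplicity 0).

Proof sketch: The character of a tensor product is the pointwise product (chi_2 * chi_0)(C) = chi_2(C) * chi_0(C):
  {0}: (1)*(1), {1}: (-1)*(1), {2}: (1)*(1), {3}: (-1)*(1)
so (chi_2 * chi_0) takes values
  {0} -> 1, {1} -> -1, {2} -> 1, {3} -> -1.
Now take the inner product of this character with each irreducible chi from the table, <chi_2*chi_0, chi> = (1/4) sum_C |C| (chi_2*chi_0)(C) conj(chi(C)):
  <chi_2*chi_0, chi_0> = (1/4)[1*(1)*conj(1) + 1*(-1)*conj(1) + 1*(1)*conj(1) + 1*(-1)*conj(1)]
      = (1/4)[(1) + (-1) + (1) + (-1)] = 0/4 = 0
  <chi_2*chi_0, chi_1> = (1/4)[1*(1)*conj(1) + 1*(-1)*conj(I) + 1*(1)*conj(-1) + 1*(-1)*conj(-I)]
      = (1/4)[(1) + (I) + (-1) + (-I)] = 0/4 = 0
  <chi_2*chi_0, chi_2> = (1/4)[1*(1)*conj(1) + 1*(-1)*conj(-1) + 1*(1)*conj(1) + 1*(-1)*conj(-1)]
      = (1/4)[(1) + (1) + (1) + (1)] = 4/4 = 1
  <chi_2*chi_0, chi_3> = (1/4)[1*(1)*conj(1) + 1*(-1)*conj(-I) + 1*(1)*conj(-1) + 1*(-1)*conj(I)]
      = (1/4)[(1) + (-I) + (-1) + (I)] = 0/4 = 0
(Exp terms are combined using exp(i*s)*conj(exp(i*t)) = exp(i*(s-t)), and sums of them are collapsed using the identity that for every m > 1 the m distinct m-th roots of unity sum to 0, e.g. 1 + exp(2*I*pi/3) + exp(-2*I*pi/3) = 0.)
Hence the multiplicities are chi_2: 1. Dimension check: dim(chi_2)*dim(chi_0) = 1*1 = 1 and sum (mult * dim) = 1*1 = 1.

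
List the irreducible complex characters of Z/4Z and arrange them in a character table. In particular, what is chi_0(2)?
Character table of Z/4Z (irreps indexed chi_0,...,chi_3 with chi_k(m) = zeta_4^(k*m), zeta_4 = exp(2*pi*i/4)):
  irrep \ class  {0} (size 1)  {1} (size 1)  {2} (size 1)  {3} (size 1)
  chi_0          1             1             1             1           
  chi_1          1             I             -1            -I          
  chi_2          1             -1            1             -1          
  chi_3          1             -I            -1            I           

Spot check: chi_0(2) = zeta_4^(0*2) = zeta_4^0 = 1.

Details: Z/4Z is abelian, so all 4 irreducible complex representations are 1-dimensional. They are given by chi_k(m) = zeta_4^(k*m) for k = 0,...,3. Row orthogonality: sum_m chi_k(m) conj(chi_l(m)) = 4 * [k = l].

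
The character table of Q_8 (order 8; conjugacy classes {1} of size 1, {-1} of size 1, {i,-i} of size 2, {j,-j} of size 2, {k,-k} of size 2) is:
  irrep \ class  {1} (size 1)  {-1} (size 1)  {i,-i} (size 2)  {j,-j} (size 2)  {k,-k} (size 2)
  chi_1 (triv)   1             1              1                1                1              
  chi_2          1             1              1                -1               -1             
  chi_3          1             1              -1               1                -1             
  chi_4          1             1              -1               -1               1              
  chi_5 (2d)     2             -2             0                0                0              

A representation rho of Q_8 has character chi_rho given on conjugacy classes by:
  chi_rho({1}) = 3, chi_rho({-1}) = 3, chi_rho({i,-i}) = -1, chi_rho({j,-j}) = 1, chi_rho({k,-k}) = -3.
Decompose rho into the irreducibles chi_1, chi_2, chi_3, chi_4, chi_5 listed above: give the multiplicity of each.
Multiplicities: chi_1: 0, chi_2: 1, chi_3: 2, chi_4: 0, chi_5: 0.

Reasoning: Use <chi_rho, chi> = (1/|G|) sum_C |C| * chi_rho(C) * conj(chi(C)) with |G| = 8 for each irreducible chi in the table:
  <chi_rho, chi_1> = (1/8)[1*(3)*conj(1) + 1*(3)*conj(1) + 2*(-1)*conj(1) + 2*(1)*conj(1) + 2*(-3)*conj(1)]
      = (1/8)[(3) + (3) + (-2) + (2) + (-6)] = 0/8 = 0
  <chi_rho, chi_2> = (1/8)[1*(3)*conj(1) + 1*(3)*conj(1) + 2*(-1)*conj(1) + 2*(1)*conj(-1) + 2*(-3)*conj(-1)]
      = (1/8)[(3) + (3) + (-2) + (-2) + (6)] = 8/8 = 1
  <chi_rho, chi_3> = (1/8)[1*(3)*conj(1) + 1*(3)*conj(1) + 2*(-1)*conj(-1) + 2*(1)*conj(1) + 2*(-3)*conj(-1)]
      = (1/8)[(3) + (3) + (2) + (2) + (6)] = 16/8 = 2
  <chi_rho, chi_4> = (1/8)[1*(3)*conj(1) + 1*(3)*conj(1) + 2*(-1)*conj(-1) + 2*(1)*conj(-1) + 2*(-3)*conj(1)]
      = (1/8)[(3) + (3) + (2) + (-2) + (-6)] = 0/8 = 0
  <chi_rho, chi_5> = (1/8)[1*(3)*conj(2) + 1*(3)*conj(-2) + 2*(-1)*conj(0) + 2*(1)*conj(0) + 2*(-3)*conj(0)]
      = (1/8)[(6) + (-6) + (0) + (0) + (0)] = 0/8 = 0
Dimension check: dim(rho) = sum (mult * dim) = 0*1 + 1*1 + 2*1 + 0*1 + 0*2 = 3 = chi_rho(e) = 3.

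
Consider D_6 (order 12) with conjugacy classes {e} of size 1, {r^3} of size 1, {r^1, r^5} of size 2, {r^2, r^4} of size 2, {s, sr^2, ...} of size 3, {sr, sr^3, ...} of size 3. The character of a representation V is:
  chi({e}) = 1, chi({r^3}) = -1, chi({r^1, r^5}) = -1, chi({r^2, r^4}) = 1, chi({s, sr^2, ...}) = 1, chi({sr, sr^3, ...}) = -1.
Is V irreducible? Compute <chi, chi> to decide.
Irreducible: <chi, chi> = 1.

Why: <chi, chi> = (1/|G|) sum_C |C| * |chi(C)|^2 = (1/12)[1*|1|^2 + 1*|-1|^2 + 2*|-1|^2 + 2*|1|^2 + 3*|1|^2 + 3*|-1|^2]
  = (1/12)[(1) + (1) + (2) + (2) + (3) + (3)] = 12/12 = 1.
A character is irreducible iff <chi, chi> = 1, so this representation is irreducible.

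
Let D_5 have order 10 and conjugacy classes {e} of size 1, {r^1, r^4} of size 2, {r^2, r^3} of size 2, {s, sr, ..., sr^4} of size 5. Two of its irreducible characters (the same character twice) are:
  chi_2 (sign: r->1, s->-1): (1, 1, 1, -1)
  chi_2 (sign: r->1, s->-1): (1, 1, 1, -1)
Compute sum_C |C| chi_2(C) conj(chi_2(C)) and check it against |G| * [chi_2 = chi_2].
Sum = 10 = |G| = 10; so <chi_2, chi_2> = 1 (norm-1 confirms irreducibility).

Reasoning: Compute term by term over conjugacy classes (|C| * chi_2(C) * conj(chi_2(C))):
  1*(1)*conj(1) + 2*(1)*conj(1) + 2*(1)*conj(1) + 5*(-1)*conj(-1)
  = (1) + (2) + (2) + (5)
  = 10.
Dividing by |G| = 10 gives 10/10 = 1, matching the row-orthogonality relation <chi_2, chi_2> = [chi_2 = chi_2].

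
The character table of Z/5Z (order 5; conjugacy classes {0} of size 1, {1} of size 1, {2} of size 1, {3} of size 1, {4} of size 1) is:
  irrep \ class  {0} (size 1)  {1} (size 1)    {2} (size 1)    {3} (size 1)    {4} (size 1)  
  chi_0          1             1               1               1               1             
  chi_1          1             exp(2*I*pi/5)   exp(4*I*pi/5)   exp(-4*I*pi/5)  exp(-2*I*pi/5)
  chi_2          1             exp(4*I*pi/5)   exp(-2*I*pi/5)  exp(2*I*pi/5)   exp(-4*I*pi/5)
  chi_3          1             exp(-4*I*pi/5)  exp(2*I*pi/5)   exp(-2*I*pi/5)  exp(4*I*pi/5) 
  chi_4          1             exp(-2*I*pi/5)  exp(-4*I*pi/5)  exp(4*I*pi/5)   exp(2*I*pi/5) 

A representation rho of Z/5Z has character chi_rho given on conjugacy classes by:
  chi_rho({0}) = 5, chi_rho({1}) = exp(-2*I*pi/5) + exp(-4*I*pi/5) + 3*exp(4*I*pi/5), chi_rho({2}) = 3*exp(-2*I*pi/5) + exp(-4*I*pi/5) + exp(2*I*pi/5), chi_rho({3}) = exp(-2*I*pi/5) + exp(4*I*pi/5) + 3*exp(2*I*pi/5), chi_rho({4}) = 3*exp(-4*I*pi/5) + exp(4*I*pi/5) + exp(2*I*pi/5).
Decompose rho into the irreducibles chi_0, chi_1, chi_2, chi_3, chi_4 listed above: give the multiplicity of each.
Multiplicities: chi_0: 0, chi_1: 0, chi_2: 3, chi_3: 1, chi_4: 1.

Working: Use <chi_rho, chi> = (1/|G|) sum_C |C| * chi_rho(C) * conj(chi(C)) with |G| = 5 for each irreducible chi in the table:
  <chi_rho, chi_0> = (1/5)[1*(5)*conj(1) + 1*(exp(-2*I*pi/5) + exp(-4*I*pi/5) + 3*exp(4*I*pi/5))*conj(1) + 1*(3*exp(-2*I*pi/5) + exp(-4*I*pi/5) + exp(2*I*pi/5))*conj(1) + 1*(exp(-2*I*pi/5) + exp(4*I*pi/5) + 3*exp(2*I*pi/5))*conj(1) + 1*(3*exp(-4*I*pi/5) + exp(4*I*pi/5) + exp(2*I*pi/5))*conj(1)]
      = (1/5)[(5) + (exp(-2*I*pi/5) + exp(-4*I*pi/5) + 3*exp(4*I*pi/5)) + (3*exp(-2*I*pi/5) + exp(-4*I*pi/5) + exp(2*I*pi/5)) + (exp(-2*I*pi/5) + exp(4*I*pi/5) + 3*exp(2*I*pi/5)) + (3*exp(-4*I*pi/5) + exp(4*I*pi/5) + exp(2*I*pi/5))] = 0/5 = 0
  <chi_rho, chi_1> = (1/5)[1*(5)*conj(1) + 1*(exp(-2*I*pi/5) + exp(-4*I*pi/5) + 3*exp(4*I*pi/5))*conj(exp(2*I*pi/5)) + 1*(3*exp(-2*I*pi/5) + exp(-4*I*pi/5) + exp(2*I*pi/5))*conj(exp(4*I*pi/5)) + 1*(exp(-2*I*pi/5) + exp(4*I*pi/5) + 3*exp(2*I*pi/5))*conj(exp(-4*I*pi/5)) + 1*(3*exp(-4*I*pi/5) + exp(4*I*pi/5) + exp(2*I*pi/5))*conj(exp(-2*I*pi/5))]
      = (1/5)[(5) + (exp(-4*I*pi/5) + exp(4*I*pi/5) + 3*exp(2*I*pi/5)) + (exp(-2*I*pi/5) + exp(2*I*pi/5) + 3*exp(4*I*pi/5)) + (3*exp(-4*I*pi/5) + exp(-2*I*pi/5) + exp(2*I*pi/5)) + (3*exp(-2*I*pi/5) + exp(-4*I*pi/5) + exp(4*I*pi/5))] = 0/5 = 0
  <chi_rho, chi_2> = (1/5)[1*(5)*conj(1) + 1*(exp(-2*I*pi/5) + exp(-4*I*pi/5) + 3*exp(4*I*pi/5))*conj(exp(4*I*pi/5)) + 1*(3*exp(-2*I*pi/5) + exp(-4*I*pi/5) + exp(2*I*pi/5))*conj(exp(-2*I*pi/5)) + 1*(exp(-2*I*pi/5) + exp(4*I*pi/5) + 3*exp(2*I*pi/5))*conj(exp(2*I*pi/5)) + 1*(3*exp(-4*I*pi/5) + exp(4*I*pi/5) + exp(2*I*pi/5))*conj(exp(-4*I*pi/5))]
      = (1/5)[(5) + (3 + exp(4*I*pi/5) + exp(2*I*pi/5)) + (3 + exp(-2*I*pi/5) + exp(4*I*pi/5)) + (3 + exp(-4*I*pi/5) + exp(2*I*pi/5)) + (3 + exp(-2*I*pi/5) + exp(-4*I*pi/5))] = 15/5 = 3
  <chi_rho, chi_3> = (1/5)[1*(5)*conj(1) + 1*(exp(-2*I*pi/5) + exp(-4*I*pi/5) + 3*exp(4*I*pi/5))*conj(exp(-4*I*pi/5)) + 1*(3*exp(-2*I*pi/5) + exp(-4*I*pi/5) + exp(2*I*pi/5))*conj(exp(2*I*pi/5)) + 1*(exp(-2*I*pi/5) + exp(4*I*pi/5) + 3*exp(2*I*pi/5))*conj(exp(-2*I*pi/5)) + 1*(3*exp(-4*I*pi/5) + exp(4*I*pi/5) + exp(2*I*pi/5))*conj(exp(4*I*pi/5))]
      = (1/5)[(5) + (1 + 3*exp(-2*I*pi/5) + exp(2*I*pi/5)) + (1 + 3*exp(-4*I*pi/5) + exp(4*I*pi/5)) + (1 + exp(-4*I*pi/5) + 3*exp(4*I*pi/5)) + (1 + exp(-2*I*pi/5) + 3*exp(2*I*pi/5))] = 5/5 = 1
  <chi_rho, chi_4> = (1/5)[1*(5)*conj(1) + 1*(exp(-2*I*pi/5) + exp(-4*I*pi/5) + 3*exp(4*I*pi/5))*conj(exp(-2*I*pi/5)) + 1*(3*exp(-2*I*pi/5) + exp(-4*I*pi/5) + exp(2*I*pi/5))*conj(exp(-4*I*pi/5)) + 1*(exp(-2*I*pi/5) + exp(4*I*pi/5) + 3*exp(2*I*pi/5))*conj(exp(4*I*pi/5)) + 1*(3*exp(-4*I*pi/5) + exp(4*I*pi/5) + exp(2*I*pi/5))*conj(exp(2*I*pi/5))]
      = (1/5)[(5) + (1 + 3*exp(-4*I*pi/5) + exp(-2*I*pi/5)) + (1 + exp(-4*I*pi/5) + 3*exp(2*I*pi/5)) + (1 + 3*exp(-2*I*pi/5) + exp(4*I*pi/5)) + (1 + exp(2*I*pi/5) + 3*exp(4*I*pi/5))] = 5/5 = 1
(Exp terms are combined using exp(i*s)*conj(exp(i*t)) = exp(i*(s-t)), and sums of them are collapsed using the identity that for every m > 1 the m distinct m-th roots of unity sum to 0, e.g. 1 + exp(2*I*pi/3) + exp(-2*I*pi/3) = 0.)
Dimension check: dim(rho) = sum (mult * dim) = 0*1 + 0*1 + 3*1 + 1*1 + 1*1 = 5 = chi_rho(e) = 5.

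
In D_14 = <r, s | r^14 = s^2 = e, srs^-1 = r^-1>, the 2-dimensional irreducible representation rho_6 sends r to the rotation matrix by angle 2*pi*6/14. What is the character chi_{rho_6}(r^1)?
chi_{rho_6}(r^1) = 2*cos(2*pi*6*1/14) = -2*cos(pi/7)

Explanation: rho_6(r^1) is rotation by angle 2*pi*6*1/14, whose trace is 2*cos(2*pi*6*1/14) = -2*cos(pi/7).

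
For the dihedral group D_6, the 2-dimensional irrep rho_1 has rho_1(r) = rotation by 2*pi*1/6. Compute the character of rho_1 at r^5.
chi_{rho_1}(r^5) = 2*cos(2*pi*1*5/6) = 1

Derivation: rho_1(r^5) is rotation by angle 2*pi*1*5/6, whose trace is 2*cos(2*pi*1*5/6) = 1.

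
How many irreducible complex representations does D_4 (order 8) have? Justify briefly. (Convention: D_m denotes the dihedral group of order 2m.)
5

Derivation: The number of irreducible complex representations of a finite group equals its number of conjugacy classes. D_4 has 5 conjugacy classes (n/2 + 3 for n even), so D_4 (order 8) has exactly 5 irreducible complex representations.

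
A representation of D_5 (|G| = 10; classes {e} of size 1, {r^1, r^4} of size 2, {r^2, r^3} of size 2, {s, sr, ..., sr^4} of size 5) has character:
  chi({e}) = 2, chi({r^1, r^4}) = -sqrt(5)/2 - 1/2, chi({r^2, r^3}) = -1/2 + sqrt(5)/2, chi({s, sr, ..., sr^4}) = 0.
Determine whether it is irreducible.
Irreducible: <chi, chi> = 1.

Justification: <chi, chi> = (1/|G|) sum_C |C| * |chi(C)|^2 = (1/10)[1*|2|^2 + 2*|-sqrt(5)/2 - 1/2|^2 + 2*|-1/2 + sqrt(5)/2|^2 + 5*|0|^2]
  = (1/10)[(4) + (sqrt(5) + 3) + (3 - sqrt(5)) + (0)] = 10/10 = 1.
A character is irreducible iff <chi, chi> = 1, so this representation is irreducible.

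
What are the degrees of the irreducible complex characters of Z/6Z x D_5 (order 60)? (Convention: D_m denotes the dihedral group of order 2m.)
Dimensions: 1, 1, 1, 1, 1, 1, 1, 1, 1, 1, 1, 1, 2, 2, 2, 2, 2, 2, 2, 2, 2, 2, 2, 2

Working: There are 24 irreducibles (= number of conjugacy classes). Their dimensions d_i satisfy sum d_i^2 = |G| = 60: 1 + 1 + 1 + 1 + 1 + 1 + 1 + 1 + 1 + 1 + 1 + 1 + 4 + 4 + 4 + 4 + 4 + 4 + 4 + 4 + 4 + 4 + 4 + 4 = 60. (For the product with Z/6Z: each of the 6 1-dim characters of Z/6Z tensors with each irrep of D_5, giving 6 copies of each D_5-dimension.)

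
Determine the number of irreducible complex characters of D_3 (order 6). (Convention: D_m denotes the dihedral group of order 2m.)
3

Working: The number of irreducible complex representations of a finite group equals its number of conjugacy classes. D_3 has 3 conjugacy classes ((n+3)/2 for n odd), so D_3 (order 6) has exactly 3 irreducible complex representations.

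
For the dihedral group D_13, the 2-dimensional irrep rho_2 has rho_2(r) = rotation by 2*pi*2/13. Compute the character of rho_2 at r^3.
chi_{rho_2}(r^3) = 2*cos(2*pi*2*3/13) = -2*cos(pi/13)

Reasoning: rho_2(r^3) is rotation by angle 2*pi*2*3/13, whose trace is 2*cos(2*pi*2*3/13) = -2*cos(pi/13).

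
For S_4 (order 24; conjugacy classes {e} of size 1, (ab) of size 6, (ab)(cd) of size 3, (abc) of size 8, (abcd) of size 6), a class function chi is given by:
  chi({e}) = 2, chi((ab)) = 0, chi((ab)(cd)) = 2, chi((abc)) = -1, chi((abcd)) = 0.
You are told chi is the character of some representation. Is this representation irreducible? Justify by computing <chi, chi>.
Irreducible: <chi, chi> = 1.

Argument: <chi, chi> = (1/|G|) sum_C |C| * |chi(C)|^2 = (1/24)[1*|2|^2 + 6*|0|^2 + 3*|2|^2 + 8*|-1|^2 + 6*|0|^2]
  = (1/24)[(4) + (0) + (12) + (8) + (0)] = 24/24 = 1.
A character is irreducible iff <chi, chi> = 1, so this representation is irreducible.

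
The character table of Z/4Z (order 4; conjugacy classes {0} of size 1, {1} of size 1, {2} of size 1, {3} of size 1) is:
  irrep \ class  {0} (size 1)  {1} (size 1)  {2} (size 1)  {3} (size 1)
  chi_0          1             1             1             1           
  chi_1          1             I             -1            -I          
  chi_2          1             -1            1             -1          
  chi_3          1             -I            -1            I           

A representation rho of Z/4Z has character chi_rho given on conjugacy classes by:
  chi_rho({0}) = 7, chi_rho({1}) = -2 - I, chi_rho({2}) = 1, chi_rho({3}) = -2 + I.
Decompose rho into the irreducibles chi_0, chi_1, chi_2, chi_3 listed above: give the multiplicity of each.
Multiplicities: chi_0: 1, chi_1: 1, chi_2: 3, chi_3: 2.

Explanation: Use <chi_rho, chi> = (1/|G|) sum_C |C| * chi_rho(C) * conj(chi(C)) with |G| = 4 for each irreducible chi in the table:
  <chi_rho, chi_0> = (1/4)[1*(7)*conj(1) + 1*(-2 - I)*conj(1) + 1*(1)*conj(1) + 1*(-2 + I)*conj(1)]
      = (1/4)[(7) + (-2 - I) + (1) + (-2 + I)] = 4/4 = 1
  <chi_rho, chi_1> = (1/4)[1*(7)*conj(1) + 1*(-2 - I)*conj(I) + 1*(1)*conj(-1) + 1*(-2 + I)*conj(-I)]
      = (1/4)[(7) + (-1 + 2*I) + (-1) + (-1 - 2*I)] = 4/4 = 1
  <chi_rho, chi_2> = (1/4)[1*(7)*conj(1) + 1*(-2 - I)*conj(-1) + 1*(1)*conj(1) + 1*(-2 + I)*conj(-1)]
      = (1/4)[(7) + (2 + I) + (1) + (2 - I)] = 12/4 = 3
  <chi_rho, chi_3> = (1/4)[1*(7)*conj(1) + 1*(-2 - I)*conj(-I) + 1*(1)*conj(-1) + 1*(-2 + I)*conj(I)]
      = (1/4)[(7) + (1 - 2*I) + (-1) + (1 + 2*I)] = 8/4 = 2
(Exp terms are combined using exp(i*s)*conj(exp(i*t)) = exp(i*(s-t)), and sums of them are collapsed using the identity that for every m > 1 the m distinct m-th roots of unity sum to 0, e.g. 1 + exp(2*I*pi/3) + exp(-2*I*pi/3) = 0.)
Dimension check: dim(rho) = sum (mult * dim) = 1*1 + 1*1 + 3*1 + 2*1 = 7 = chi_rho(e) = 7.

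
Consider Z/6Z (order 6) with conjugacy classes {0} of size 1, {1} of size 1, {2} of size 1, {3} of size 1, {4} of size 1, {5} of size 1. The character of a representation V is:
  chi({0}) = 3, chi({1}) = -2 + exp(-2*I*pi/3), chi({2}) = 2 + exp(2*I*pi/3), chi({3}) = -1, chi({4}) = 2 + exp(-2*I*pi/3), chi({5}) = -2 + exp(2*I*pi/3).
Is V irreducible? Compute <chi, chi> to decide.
Not irreducible (reducible): <chi, chi> = 5 > 1.

Reasoning: <chi, chi> = (1/|G|) sum_C |C| * |chi(C)|^2 = (1/6)[1*|3|^2 + 1*|-2 + exp(-2*I*pi/3)|^2 + 1*|2 + exp(2*I*pi/3)|^2 + 1*|-1|^2 + 1*|2 + exp(-2*I*pi/3)|^2 + 1*|-2 + exp(2*I*pi/3)|^2]
  = (1/6)[(9) + (7) + (3) + (1) + (3) + (7)] = 30/6 = 5.
(Exp terms are combined using exp(i*s)*conj(exp(i*t)) = exp(i*(s-t)), and sums of them are collapsed using the identity that for every m > 1 the m distinct m-th roots of unity sum to 0, e.g. 1 + exp(2*I*pi/3) + exp(-2*I*pi/3) = 0.)
A character is irreducible iff <chi, chi> = 1, so this representation is reducible.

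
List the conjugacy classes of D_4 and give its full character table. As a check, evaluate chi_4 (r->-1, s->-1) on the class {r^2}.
Conjugacy classes: {e} of size 1, {r^2} of size 1, {r^1, r^3} of size 2, {s, sr^2, ...} of size 2, {sr, sr^3, ...} of size 2.
Character table:
  irrep \ class              {e} (size 1)  {r^2} (size 1)  {r^1, r^3} (size 2)  {s, sr^2, ...} (size 2)  {sr, sr^3, ...} (size 2)
  chi_1 (triv)               1             1               1                    1                        1                       
  chi_2 (sign: r->1, s->-1)  1             1               1                    -1                       -1                      
  chi_3 (r->-1, s->1)        1             1               -1                   1                        -1                      
  chi_4 (r->-1, s->-1)       1             1               -1                   -1                       1                       
  chi_5 (2d, j=1)            2             -2              0                    0                        0                       

Spot check: chi_4 (r->-1, s->-1) on {r^2} = 1.

Solution. D_4 has order 2*4 = 8 with 5 conjugacy classes, hence 5 irreducibles. Sum of squared dims 1 + 1 + 1 + 1 + 4 = 8 = |G|. Linear characters come from the abelianisation; the 2-dimensional irreps have character r^k -> 2*cos(2*pi*j*k/4), reflections -> 0.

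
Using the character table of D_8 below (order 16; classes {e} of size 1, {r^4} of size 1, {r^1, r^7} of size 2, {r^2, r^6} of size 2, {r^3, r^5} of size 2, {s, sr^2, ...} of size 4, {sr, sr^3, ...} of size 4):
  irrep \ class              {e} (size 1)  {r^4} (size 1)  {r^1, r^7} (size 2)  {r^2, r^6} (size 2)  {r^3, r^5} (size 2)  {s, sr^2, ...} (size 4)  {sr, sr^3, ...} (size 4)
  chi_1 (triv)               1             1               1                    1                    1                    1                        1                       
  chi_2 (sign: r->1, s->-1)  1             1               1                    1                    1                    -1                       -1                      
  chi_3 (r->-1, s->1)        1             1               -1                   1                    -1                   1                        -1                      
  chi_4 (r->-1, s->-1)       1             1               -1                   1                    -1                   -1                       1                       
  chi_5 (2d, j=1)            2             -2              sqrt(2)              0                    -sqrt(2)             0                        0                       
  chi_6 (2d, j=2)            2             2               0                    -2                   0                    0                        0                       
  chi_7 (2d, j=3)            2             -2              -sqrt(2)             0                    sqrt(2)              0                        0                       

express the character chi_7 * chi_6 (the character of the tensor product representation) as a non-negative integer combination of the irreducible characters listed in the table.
chi_7 tensor chi_6 = chi_5 + chi_7 (all other irreducibles have multiplicity 0).

The character of a tensor product is the pointwise product (chi_7 * chi_6)(C) = chi_7(C) * chi_6(C):
  {e}: (2)*(2), {r^4}: (-2)*(2), {r^1, r^7}: (-sqrt(2))*(0), {r^2, r^6}: (0)*(-2), {r^3, r^5}: (sqrt(2))*(0), {s, sr^2, ...}: (0)*(0), {sr, sr^3, ...}: (0)*(0)
so (chi_7 * chi_6) takes values
  {e} -> 4, {r^4} -> -4, {r^1, r^7} -> 0, {r^2, r^6} -> 0, {r^3, r^5} -> 0, {s, sr^2, ...} -> 0, {sr, sr^3, ...} -> 0.
Now take the inner product of this character with each irreducible chi from the table, <chi_7*chi_6, chi> = (1/16) sum_C |C| (chi_7*chi_6)(C) conj(chi(C)):
  <chi_7*chi_6, chi_1> = (1/16)[1*(4)*conj(1) + 1*(-4)*conj(1) + 2*(0)*conj(1) + 2*(0)*conj(1) + 2*(0)*conj(1) + 4*(0)*conj(1) + 4*(0)*conj(1)]
      = (1/16)[(4) + (-4) + (0) + (0) + (0) + (0) + (0)] = 0/16 = 0
  <chi_7*chi_6, chi_2> = (1/16)[1*(4)*conj(1) + 1*(-4)*conj(1) + 2*(0)*conj(1) + 2*(0)*conj(1) + 2*(0)*conj(1) + 4*(0)*conj(-1) + 4*(0)*conj(-1)]
      = (1/16)[(4) + (-4) + (0) + (0) + (0) + (0) + (0)] = 0/16 = 0
  <chi_7*chi_6, chi_3> = (1/16)[1*(4)*conj(1) + 1*(-4)*conj(1) + 2*(0)*conj(-1) + 2*(0)*conj(1) + 2*(0)*conj(-1) + 4*(0)*conj(1) + 4*(0)*conj(-1)]
      = (1/16)[(4) + (-4) + (0) + (0) + (0) + (0) + (0)] = 0/16 = 0
  <chi_7*chi_6, chi_4> = (1/16)[1*(4)*conj(1) + 1*(-4)*conj(1) + 2*(0)*conj(-1) + 2*(0)*conj(1) + 2*(0)*conj(-1) + 4*(0)*conj(-1) + 4*(0)*conj(1)]
      = (1/16)[(4) + (-4) + (0) + (0) + (0) + (0) + (0)] = 0/16 = 0
  <chi_7*chi_6, chi_5> = (1/16)[1*(4)*conj(2) + 1*(-4)*conj(-2) + 2*(0)*conj(sqrt(2)) + 2*(0)*conj(0) + 2*(0)*conj(-sqrt(2)) + 4*(0)*conj(0) + 4*(0)*conj(0)]
      = (1/16)[(8) + (8) + (0) + (0) + (0) + (0) + (0)] = 16/16 = 1
  <chi_7*chi_6, chi_6> = (1/16)[1*(4)*conj(2) + 1*(-4)*conj(2) + 2*(0)*conj(0) + 2*(0)*conj(-2) + 2*(0)*conj(0) + 4*(0)*conj(0) + 4*(0)*conj(0)]
      = (1/16)[(8) + (-8) + (0) + (0) + (0) + (0) + (0)] = 0/16 = 0
  <chi_7*chi_6, chi_7> = (1/16)[1*(4)*conj(2) + 1*(-4)*conj(-2) + 2*(0)*conj(-sqrt(2)) + 2*(0)*conj(0) + 2*(0)*conj(sqrt(2)) + 4*(0)*conj(0) + 4*(0)*conj(0)]
      = (1/16)[(8) + (8) + (0) + (0) + (0) + (0) + (0)] = 16/16 = 1
Hence the multiplicities are chi_5: 1, chi_7: 1. Dimension check: dim(chi_7)*dim(chi_6) = 2*2 = 4 and sum (mult * dim) = 1*2 + 1*2 = 4.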